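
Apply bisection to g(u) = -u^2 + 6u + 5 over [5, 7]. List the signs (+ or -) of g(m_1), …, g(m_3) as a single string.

midpoint 6: g = 5 > 0 → [6, 7]
midpoint 6.5: g = 1.75 > 0 → [6.5, 7]
midpoint 6.75: g = -0.0625 < 0 → [6.5, 6.75]

++-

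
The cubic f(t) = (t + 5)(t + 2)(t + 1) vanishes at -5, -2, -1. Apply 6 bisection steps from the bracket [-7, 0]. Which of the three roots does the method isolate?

f(-3.5) = 5.625 > 0, so the root lies in [-7, -3.5]
f(-5.25) = -3.453125 < 0, so the root lies in [-5.25, -3.5]
f(-4.375) = 5.009766 > 0, so the root lies in [-5.25, -4.375]
f(-4.8125) = 2.0105 > 0, so the root lies in [-5.25, -4.8125]
f(-5.03125) = -0.3819 < 0, so the root lies in [-5.03125, -4.8125]
f(-4.921875) = 0.8953 > 0, so the root lies in [-5.03125, -4.921875]

-5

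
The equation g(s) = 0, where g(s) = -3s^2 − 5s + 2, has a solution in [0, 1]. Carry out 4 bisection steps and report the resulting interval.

g(0.5) = -1.25 < 0, so the root lies in [0, 0.5]
g(0.25) = 0.5625 > 0, so the root lies in [0.25, 0.5]
g(0.375) = -0.296875 < 0, so the root lies in [0.25, 0.375]
g(0.3125) = 0.1445 > 0, so the root lies in [0.3125, 0.375]

[0.3125, 0.375]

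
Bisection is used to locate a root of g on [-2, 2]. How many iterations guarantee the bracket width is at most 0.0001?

16

Width after n steps is 4/2^n. Need 2^n ≥ 4/0.0001 = 40000.
2^15 = 32768 < 40000 ≤ 2^16 = 65536, so n = 16.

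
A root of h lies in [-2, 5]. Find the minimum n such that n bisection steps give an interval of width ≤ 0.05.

Width after n steps is 7/2^n. Need 2^n ≥ 7/0.05 = 140.
2^7 = 128 < 140 ≤ 2^8 = 256, so n = 8.

8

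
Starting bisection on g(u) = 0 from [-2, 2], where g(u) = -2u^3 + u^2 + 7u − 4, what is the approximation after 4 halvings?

-1.75

g(0) = -4 < 0, so the root lies in [-2, 0]
g(-1) = -8 < 0, so the root lies in [-2, -1]
g(-1.5) = -5.5 < 0, so the root lies in [-2, -1.5]
g(-1.75) = -2.4688 < 0, so the root lies in [-2, -1.75]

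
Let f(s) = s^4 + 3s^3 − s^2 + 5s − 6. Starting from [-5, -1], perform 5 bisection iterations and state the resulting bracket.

[-3.75, -3.625]

f(-3) = -30 < 0, so the root lies in [-5, -3]
f(-4) = 22 > 0, so the root lies in [-4, -3]
f(-3.5) = -14.3125 < 0, so the root lies in [-4, -3.5]
f(-3.75) = 0.7383 > 0, so the root lies in [-3.75, -3.5]
f(-3.625) = -7.4939 < 0, so the root lies in [-3.75, -3.625]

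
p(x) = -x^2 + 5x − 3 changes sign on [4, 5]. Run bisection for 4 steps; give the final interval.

[4.25, 4.3125]

midpoint 4.5: p = -0.75 < 0 → [4, 4.5]
midpoint 4.25: p = 0.1875 > 0 → [4.25, 4.5]
midpoint 4.375: p = -0.265625 < 0 → [4.25, 4.375]
midpoint 4.3125: p = -0.0352 < 0 → [4.25, 4.3125]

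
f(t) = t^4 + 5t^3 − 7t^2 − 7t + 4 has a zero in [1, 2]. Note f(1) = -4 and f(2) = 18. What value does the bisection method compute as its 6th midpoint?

t = 1.5 gives f = -0.3125, negative; keep [1.5, 2]
t = 1.75 gives f = 6.488281, positive; keep [1.5, 1.75]
t = 1.625 gives f = 2.568604, positive; keep [1.5, 1.625]
t = 1.5625 gives f = 1.0066, positive; keep [1.5, 1.5625]
t = 1.53125 gives f = 0.3177, positive; keep [1.5, 1.53125]
t = 1.515625 gives f = -0.0046, negative; keep [1.515625, 1.53125]

1.515625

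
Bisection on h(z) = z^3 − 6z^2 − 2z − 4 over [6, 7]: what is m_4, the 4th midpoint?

6.4375

h(6.5) = 4.125 > 0, so the root lies in [6, 6.5]
h(6.25) = -6.734375 < 0, so the root lies in [6.25, 6.5]
h(6.375) = -1.509766 < 0, so the root lies in [6.375, 6.5]
h(6.4375) = 1.2556 > 0, so the root lies in [6.375, 6.4375]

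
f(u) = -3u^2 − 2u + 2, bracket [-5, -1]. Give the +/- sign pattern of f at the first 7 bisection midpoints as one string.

u = -3 gives f = -19, negative; keep [-3, -1]
u = -2 gives f = -6, negative; keep [-2, -1]
u = -1.5 gives f = -1.75, negative; keep [-1.5, -1]
u = -1.25 gives f = -0.1875, negative; keep [-1.25, -1]
u = -1.125 gives f = 0.4531, positive; keep [-1.25, -1.125]
u = -1.1875 gives f = 0.1445, positive; keep [-1.25, -1.1875]
u = -1.21875 gives f = -0.0186, negative; keep [-1.21875, -1.1875]

----++-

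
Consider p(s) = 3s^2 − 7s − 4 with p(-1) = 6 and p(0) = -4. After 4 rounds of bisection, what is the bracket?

m = -0.5, p(m) = 0.25 (+); new bracket [-0.5, 0]
m = -0.25, p(m) = -2.0625 (−); new bracket [-0.5, -0.25]
m = -0.375, p(m) = -0.953125 (−); new bracket [-0.5, -0.375]
m = -0.4375, p(m) = -0.3633 (−); new bracket [-0.5, -0.4375]

[-0.5, -0.4375]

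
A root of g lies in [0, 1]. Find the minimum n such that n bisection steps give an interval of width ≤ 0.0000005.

21

Width after n steps is 1/2^n. Need 2^n ≥ 1/0.0000005 = 2000000.
2^20 = 1048576 < 2000000 ≤ 2^21 = 2097152, so n = 21.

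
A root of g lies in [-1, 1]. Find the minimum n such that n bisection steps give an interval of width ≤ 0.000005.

Width after n steps is 2/2^n. Need 2^n ≥ 2/0.000005 = 400000.
2^18 = 262144 < 400000 ≤ 2^19 = 524288, so n = 19.

19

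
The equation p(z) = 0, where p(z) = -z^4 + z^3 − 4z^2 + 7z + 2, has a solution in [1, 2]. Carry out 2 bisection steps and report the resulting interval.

m = 1.5, p(m) = 1.8125 (+); new bracket [1.5, 2]
m = 1.75, p(m) = -2.019531 (−); new bracket [1.5, 1.75]

[1.5, 1.75]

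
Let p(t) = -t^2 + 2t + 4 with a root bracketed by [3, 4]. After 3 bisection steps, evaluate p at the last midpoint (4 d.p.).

0.4844

midpoint 3.5: p = -1.25 < 0 → [3, 3.5]
midpoint 3.25: p = -0.0625 < 0 → [3, 3.25]
midpoint 3.125: p = 0.484375 > 0 → [3.125, 3.25]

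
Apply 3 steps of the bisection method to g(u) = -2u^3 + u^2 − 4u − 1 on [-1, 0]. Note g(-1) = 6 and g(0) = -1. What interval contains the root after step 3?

[-0.25, -0.125]

m = -0.5, g(m) = 1.5 (+); new bracket [-0.5, 0]
m = -0.25, g(m) = 0.09375 (+); new bracket [-0.25, 0]
m = -0.125, g(m) = -0.480469 (−); new bracket [-0.25, -0.125]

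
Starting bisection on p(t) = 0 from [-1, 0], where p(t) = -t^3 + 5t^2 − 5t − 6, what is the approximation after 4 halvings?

p(-0.5) = -2.125 < 0, so the root lies in [-1, -0.5]
p(-0.75) = 0.984375 > 0, so the root lies in [-0.75, -0.5]
p(-0.625) = -0.677734 < 0, so the root lies in [-0.75, -0.625]
p(-0.6875) = 0.1257 > 0, so the root lies in [-0.6875, -0.625]

-0.6875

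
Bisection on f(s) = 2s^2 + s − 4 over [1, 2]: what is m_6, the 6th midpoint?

1.171875

midpoint 1.5: f = 2 > 0 → [1, 1.5]
midpoint 1.25: f = 0.375 > 0 → [1, 1.25]
midpoint 1.125: f = -0.34375 < 0 → [1.125, 1.25]
midpoint 1.1875: f = 0.0078 > 0 → [1.125, 1.1875]
midpoint 1.15625: f = -0.1699 < 0 → [1.15625, 1.1875]
midpoint 1.171875: f = -0.0815 < 0 → [1.171875, 1.1875]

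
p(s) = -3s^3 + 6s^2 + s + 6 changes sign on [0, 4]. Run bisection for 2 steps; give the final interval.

[2, 3]

s = 2 gives p = 8, positive; keep [2, 4]
s = 3 gives p = -18, negative; keep [2, 3]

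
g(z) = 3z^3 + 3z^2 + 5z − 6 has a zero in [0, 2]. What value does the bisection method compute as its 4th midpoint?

0.625

m = 1, g(m) = 5 (+); new bracket [0, 1]
m = 0.5, g(m) = -2.375 (−); new bracket [0.5, 1]
m = 0.75, g(m) = 0.703125 (+); new bracket [0.5, 0.75]
m = 0.625, g(m) = -0.9707 (−); new bracket [0.625, 0.75]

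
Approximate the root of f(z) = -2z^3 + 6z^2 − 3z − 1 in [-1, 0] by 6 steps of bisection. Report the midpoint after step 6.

-0.234375

f(-0.5) = 2.25 > 0, so the root lies in [-0.5, 0]
f(-0.25) = 0.15625 > 0, so the root lies in [-0.25, 0]
f(-0.125) = -0.527344 < 0, so the root lies in [-0.25, -0.125]
f(-0.1875) = -0.2134 < 0, so the root lies in [-0.25, -0.1875]
f(-0.21875) = -0.0357 < 0, so the root lies in [-0.25, -0.21875]
f(-0.234375) = 0.0585 > 0, so the root lies in [-0.234375, -0.21875]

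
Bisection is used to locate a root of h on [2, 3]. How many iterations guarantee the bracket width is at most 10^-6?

Width after n steps is 1/2^n. Need 2^n ≥ 1/10^-6 = 1000000.
2^19 = 524288 < 1000000 ≤ 2^20 = 1048576, so n = 20.

20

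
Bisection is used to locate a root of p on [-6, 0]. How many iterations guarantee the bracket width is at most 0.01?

10

Width after n steps is 6/2^n. Need 2^n ≥ 6/0.01 = 600.
2^9 = 512 < 600 ≤ 2^10 = 1024, so n = 10.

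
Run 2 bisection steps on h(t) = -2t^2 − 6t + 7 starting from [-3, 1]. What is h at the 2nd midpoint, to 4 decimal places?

midpoint -1: h = 11 > 0 → [-1, 1]
midpoint 0: h = 7 > 0 → [0, 1]

7.0000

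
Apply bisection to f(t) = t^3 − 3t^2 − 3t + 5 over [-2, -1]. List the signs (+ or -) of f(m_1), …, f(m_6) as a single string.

m = -1.5, f(m) = -0.625 (−); new bracket [-1.5, -1]
m = -1.25, f(m) = 2.109375 (+); new bracket [-1.5, -1.25]
m = -1.375, f(m) = 0.853516 (+); new bracket [-1.5, -1.375]
m = -1.4375, f(m) = 0.1428 (+); new bracket [-1.5, -1.4375]
m = -1.46875, f(m) = -0.2339 (−); new bracket [-1.46875, -1.4375]
m = -1.453125, f(m) = -0.0437 (−); new bracket [-1.453125, -1.4375]

-+++--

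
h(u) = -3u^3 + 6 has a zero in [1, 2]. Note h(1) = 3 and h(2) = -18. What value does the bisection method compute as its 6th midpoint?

h(1.5) = -4.125 < 0, so the root lies in [1, 1.5]
h(1.25) = 0.140625 > 0, so the root lies in [1.25, 1.5]
h(1.375) = -1.798828 < 0, so the root lies in [1.25, 1.375]
h(1.3125) = -0.783 < 0, so the root lies in [1.25, 1.3125]
h(1.28125) = -0.3099 < 0, so the root lies in [1.25, 1.28125]
h(1.265625) = -0.0819 < 0, so the root lies in [1.25, 1.265625]

1.265625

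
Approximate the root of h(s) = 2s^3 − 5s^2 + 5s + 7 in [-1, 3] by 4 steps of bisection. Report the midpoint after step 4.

-0.75

h(1) = 9 > 0, so the root lies in [-1, 1]
h(0) = 7 > 0, so the root lies in [-1, 0]
h(-0.5) = 3 > 0, so the root lies in [-1, -0.5]
h(-0.75) = -0.4062 < 0, so the root lies in [-0.75, -0.5]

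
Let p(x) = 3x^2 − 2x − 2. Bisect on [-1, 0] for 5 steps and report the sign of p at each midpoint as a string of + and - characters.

-+++-

p(-0.5) = -0.25 < 0, so the root lies in [-1, -0.5]
p(-0.75) = 1.1875 > 0, so the root lies in [-0.75, -0.5]
p(-0.625) = 0.421875 > 0, so the root lies in [-0.625, -0.5]
p(-0.5625) = 0.0742 > 0, so the root lies in [-0.5625, -0.5]
p(-0.53125) = -0.0908 < 0, so the root lies in [-0.5625, -0.53125]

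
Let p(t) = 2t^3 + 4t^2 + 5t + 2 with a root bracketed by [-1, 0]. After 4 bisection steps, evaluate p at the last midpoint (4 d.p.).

0.0972

midpoint -0.5: p = 0.25 > 0 → [-1, -0.5]
midpoint -0.75: p = -0.34375 < 0 → [-0.75, -0.5]
midpoint -0.625: p = -0.050781 < 0 → [-0.625, -0.5]
midpoint -0.5625: p = 0.0972 > 0 → [-0.625, -0.5625]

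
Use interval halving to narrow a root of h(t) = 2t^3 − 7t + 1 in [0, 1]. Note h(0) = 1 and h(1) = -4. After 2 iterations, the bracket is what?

[0, 0.25]

t = 0.5 gives h = -2.25, negative; keep [0, 0.5]
t = 0.25 gives h = -0.71875, negative; keep [0, 0.25]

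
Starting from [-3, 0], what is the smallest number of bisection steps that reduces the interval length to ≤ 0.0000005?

23

Width after n steps is 3/2^n. Need 2^n ≥ 3/0.0000005 = 6000000.
2^22 = 4194304 < 6000000 ≤ 2^23 = 8388608, so n = 23.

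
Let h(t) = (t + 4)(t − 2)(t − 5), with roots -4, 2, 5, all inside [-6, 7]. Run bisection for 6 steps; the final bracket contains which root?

-4

h(0.5) = 30.375 > 0, so the root lies in [-6, 0.5]
h(-2.75) = 46.015625 > 0, so the root lies in [-6, -2.75]
h(-4.375) = -22.412109 < 0, so the root lies in [-4.375, -2.75]
h(-3.5625) = 20.8376 > 0, so the root lies in [-4.375, -3.5625]
h(-3.96875) = 1.6729 > 0, so the root lies in [-4.375, -3.96875]
h(-4.171875) = -9.7294 < 0, so the root lies in [-4.171875, -3.96875]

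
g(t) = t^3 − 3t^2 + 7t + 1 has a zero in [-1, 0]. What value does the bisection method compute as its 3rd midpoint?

-0.125

t = -0.5 gives g = -3.375, negative; keep [-0.5, 0]
t = -0.25 gives g = -0.953125, negative; keep [-0.25, 0]
t = -0.125 gives g = 0.076172, positive; keep [-0.25, -0.125]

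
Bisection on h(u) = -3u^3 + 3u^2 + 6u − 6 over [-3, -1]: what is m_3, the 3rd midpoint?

midpoint -2: h = 18 > 0 → [-2, -1]
midpoint -1.5: h = 1.875 > 0 → [-1.5, -1]
midpoint -1.25: h = -2.953125 < 0 → [-1.5, -1.25]

-1.25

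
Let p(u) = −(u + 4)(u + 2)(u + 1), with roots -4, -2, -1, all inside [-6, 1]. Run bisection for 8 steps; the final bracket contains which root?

midpoint -2.5: p = -1.125 < 0 → [-6, -2.5]
midpoint -4.25: p = 1.828125 > 0 → [-4.25, -2.5]
midpoint -3.375: p = -2.041016 < 0 → [-4.25, -3.375]
midpoint -3.8125: p = -0.9558 < 0 → [-4.25, -3.8125]
midpoint -4.03125: p = 0.1924 > 0 → [-4.03125, -3.8125]
midpoint -3.921875: p = -0.4387 < 0 → [-4.03125, -3.921875]
midpoint -3.9765625: p = -0.1379 < 0 → [-4.03125, -3.9765625]
midpoint -4.00390625: p = 0.0235 > 0 → [-4.00390625, -3.9765625]

-4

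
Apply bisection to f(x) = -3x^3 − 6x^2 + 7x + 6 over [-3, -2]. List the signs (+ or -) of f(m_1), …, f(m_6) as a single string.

-++--+

f(-2.5) = -2.125 < 0, so the root lies in [-3, -2.5]
f(-2.75) = 3.765625 > 0, so the root lies in [-2.75, -2.5]
f(-2.625) = 0.544922 > 0, so the root lies in [-2.625, -2.5]
f(-2.5625) = -0.8567 < 0, so the root lies in [-2.625, -2.5625]
f(-2.59375) = -0.1728 < 0, so the root lies in [-2.625, -2.59375]
f(-2.609375) = 0.1818 > 0, so the root lies in [-2.609375, -2.59375]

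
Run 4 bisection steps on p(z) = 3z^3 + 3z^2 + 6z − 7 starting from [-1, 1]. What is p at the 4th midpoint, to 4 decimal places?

z = 0 gives p = -7, negative; keep [0, 1]
z = 0.5 gives p = -2.875, negative; keep [0.5, 1]
z = 0.75 gives p = 0.453125, positive; keep [0.5, 0.75]
z = 0.625 gives p = -1.3457, negative; keep [0.625, 0.75]

-1.3457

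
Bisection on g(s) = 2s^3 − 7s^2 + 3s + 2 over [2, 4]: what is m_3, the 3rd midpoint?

2.75

midpoint 3: g = 2 > 0 → [2, 3]
midpoint 2.5: g = -3 < 0 → [2.5, 3]
midpoint 2.75: g = -1.09375 < 0 → [2.75, 3]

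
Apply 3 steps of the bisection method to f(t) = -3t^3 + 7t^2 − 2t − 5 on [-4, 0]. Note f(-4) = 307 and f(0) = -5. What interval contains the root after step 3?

[-1, -0.5]

f(-2) = 51 > 0, so the root lies in [-2, 0]
f(-1) = 7 > 0, so the root lies in [-1, 0]
f(-0.5) = -1.875 < 0, so the root lies in [-1, -0.5]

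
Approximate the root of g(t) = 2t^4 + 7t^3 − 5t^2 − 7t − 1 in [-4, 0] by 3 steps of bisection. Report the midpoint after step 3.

-3.5

g(-2) = -31 < 0, so the root lies in [-4, -2]
g(-3) = -52 < 0, so the root lies in [-4, -3]
g(-3.5) = -37.75 < 0, so the root lies in [-4, -3.5]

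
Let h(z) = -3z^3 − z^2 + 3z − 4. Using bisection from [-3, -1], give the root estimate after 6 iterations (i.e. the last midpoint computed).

-1.53125

h(-2) = 10 > 0, so the root lies in [-2, -1]
h(-1.5) = -0.625 < 0, so the root lies in [-2, -1.5]
h(-1.75) = 3.765625 > 0, so the root lies in [-1.75, -1.5]
h(-1.625) = 1.3574 > 0, so the root lies in [-1.625, -1.5]
h(-1.5625) = 0.3152 > 0, so the root lies in [-1.5625, -1.5]
h(-1.53125) = -0.1674 < 0, so the root lies in [-1.5625, -1.53125]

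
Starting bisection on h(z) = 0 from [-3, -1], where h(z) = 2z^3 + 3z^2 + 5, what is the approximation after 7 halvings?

-2.078125

z = -2 gives h = 1, positive; keep [-3, -2]
z = -2.5 gives h = -7.5, negative; keep [-2.5, -2]
z = -2.25 gives h = -2.59375, negative; keep [-2.25, -2]
z = -2.125 gives h = -0.6445, negative; keep [-2.125, -2]
z = -2.0625 gives h = 0.2144, positive; keep [-2.125, -2.0625]
z = -2.09375 gives h = -0.2057, negative; keep [-2.09375, -2.0625]
z = -2.078125 gives h = 0.0066, positive; keep [-2.09375, -2.078125]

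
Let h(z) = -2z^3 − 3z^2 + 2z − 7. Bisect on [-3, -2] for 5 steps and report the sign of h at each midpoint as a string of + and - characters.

z = -2.5 gives h = 0.5, positive; keep [-2.5, -2]
z = -2.25 gives h = -3.90625, negative; keep [-2.5, -2.25]
z = -2.375 gives h = -1.878906, negative; keep [-2.5, -2.375]
z = -2.4375 gives h = -0.7349, negative; keep [-2.5, -2.4375]
z = -2.46875 gives h = -0.129, negative; keep [-2.5, -2.46875]

+----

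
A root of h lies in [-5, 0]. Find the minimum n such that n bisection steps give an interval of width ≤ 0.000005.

Width after n steps is 5/2^n. Need 2^n ≥ 5/0.000005 = 1000000.
2^19 = 524288 < 1000000 ≤ 2^20 = 1048576, so n = 20.

20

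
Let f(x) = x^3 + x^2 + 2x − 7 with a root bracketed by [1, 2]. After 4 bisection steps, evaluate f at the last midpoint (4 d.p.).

-0.3914

midpoint 1.5: f = 1.625 > 0 → [1, 1.5]
midpoint 1.25: f = -0.984375 < 0 → [1.25, 1.5]
midpoint 1.375: f = 0.240234 > 0 → [1.25, 1.375]
midpoint 1.3125: f = -0.3914 < 0 → [1.3125, 1.375]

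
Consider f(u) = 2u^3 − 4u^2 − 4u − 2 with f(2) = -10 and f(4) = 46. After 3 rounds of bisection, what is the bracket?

midpoint 3: f = 4 > 0 → [2, 3]
midpoint 2.5: f = -5.75 < 0 → [2.5, 3]
midpoint 2.75: f = -1.65625 < 0 → [2.75, 3]

[2.75, 3]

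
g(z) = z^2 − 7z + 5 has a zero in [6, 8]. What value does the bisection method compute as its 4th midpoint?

z = 7 gives g = 5, positive; keep [6, 7]
z = 6.5 gives g = 1.75, positive; keep [6, 6.5]
z = 6.25 gives g = 0.3125, positive; keep [6, 6.25]
z = 6.125 gives g = -0.3594, negative; keep [6.125, 6.25]

6.125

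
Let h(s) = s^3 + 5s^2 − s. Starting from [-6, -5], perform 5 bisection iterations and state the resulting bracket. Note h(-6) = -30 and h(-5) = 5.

midpoint -5.5: h = -9.625 < 0 → [-5.5, -5]
midpoint -5.25: h = -1.640625 < 0 → [-5.25, -5]
midpoint -5.125: h = 1.841797 > 0 → [-5.25, -5.125]
midpoint -5.1875: h = 0.1418 > 0 → [-5.25, -5.1875]
midpoint -5.21875: h = -0.739 < 0 → [-5.21875, -5.1875]

[-5.21875, -5.1875]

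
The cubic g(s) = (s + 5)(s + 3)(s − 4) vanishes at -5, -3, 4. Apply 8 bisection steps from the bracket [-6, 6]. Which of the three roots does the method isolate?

midpoint 0: g = -60 < 0 → [0, 6]
midpoint 3: g = -48 < 0 → [3, 6]
midpoint 4.5: g = 35.625 > 0 → [3, 4.5]
midpoint 3.75: g = -14.7656 < 0 → [3.75, 4.5]
midpoint 4.125: g = 8.127 > 0 → [3.75, 4.125]
midpoint 3.9375: g = -3.8752 < 0 → [3.9375, 4.125]
midpoint 4.03125: g = 1.9844 > 0 → [3.9375, 4.03125]
midpoint 3.984375: g = -0.9805 < 0 → [3.984375, 4.03125]

4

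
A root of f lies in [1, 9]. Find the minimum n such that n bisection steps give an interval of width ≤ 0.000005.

21

Width after n steps is 8/2^n. Need 2^n ≥ 8/0.000005 = 1600000.
2^20 = 1048576 < 1600000 ≤ 2^21 = 2097152, so n = 21.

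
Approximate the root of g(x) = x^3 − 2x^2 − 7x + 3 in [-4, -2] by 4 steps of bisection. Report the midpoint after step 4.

-2.125

midpoint -3: g = -21 < 0 → [-3, -2]
midpoint -2.5: g = -7.625 < 0 → [-2.5, -2]
midpoint -2.25: g = -2.765625 < 0 → [-2.25, -2]
midpoint -2.125: g = -0.752 < 0 → [-2.125, -2]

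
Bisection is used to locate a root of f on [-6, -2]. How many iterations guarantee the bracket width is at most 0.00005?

Width after n steps is 4/2^n. Need 2^n ≥ 4/0.00005 = 80000.
2^16 = 65536 < 80000 ≤ 2^17 = 131072, so n = 17.

17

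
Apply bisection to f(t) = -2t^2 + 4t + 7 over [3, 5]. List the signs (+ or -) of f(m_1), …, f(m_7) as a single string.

midpoint 4: f = -9 < 0 → [3, 4]
midpoint 3.5: f = -3.5 < 0 → [3, 3.5]
midpoint 3.25: f = -1.125 < 0 → [3, 3.25]
midpoint 3.125: f = -0.0312 < 0 → [3, 3.125]
midpoint 3.0625: f = 0.4922 > 0 → [3.0625, 3.125]
midpoint 3.09375: f = 0.2324 > 0 → [3.09375, 3.125]
midpoint 3.109375: f = 0.1011 > 0 → [3.109375, 3.125]

----+++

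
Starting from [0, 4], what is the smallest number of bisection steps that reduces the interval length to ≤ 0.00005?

17

Width after n steps is 4/2^n. Need 2^n ≥ 4/0.00005 = 80000.
2^16 = 65536 < 80000 ≤ 2^17 = 131072, so n = 17.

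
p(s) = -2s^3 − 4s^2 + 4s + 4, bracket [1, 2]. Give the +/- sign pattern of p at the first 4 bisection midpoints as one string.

--+-

m = 1.5, p(m) = -5.75 (−); new bracket [1, 1.5]
m = 1.25, p(m) = -1.15625 (−); new bracket [1, 1.25]
m = 1.125, p(m) = 0.589844 (+); new bracket [1.125, 1.25]
m = 1.1875, p(m) = -0.2397 (−); new bracket [1.125, 1.1875]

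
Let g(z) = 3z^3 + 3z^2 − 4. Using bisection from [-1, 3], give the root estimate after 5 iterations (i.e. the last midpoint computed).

0.875

z = 1 gives g = 2, positive; keep [-1, 1]
z = 0 gives g = -4, negative; keep [0, 1]
z = 0.5 gives g = -2.875, negative; keep [0.5, 1]
z = 0.75 gives g = -1.0469, negative; keep [0.75, 1]
z = 0.875 gives g = 0.3066, positive; keep [0.75, 0.875]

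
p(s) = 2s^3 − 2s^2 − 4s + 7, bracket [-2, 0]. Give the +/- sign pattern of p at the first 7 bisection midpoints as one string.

++--++-

p(-1) = 7 > 0, so the root lies in [-2, -1]
p(-1.5) = 1.75 > 0, so the root lies in [-2, -1.5]
p(-1.75) = -2.84375 < 0, so the root lies in [-1.75, -1.5]
p(-1.625) = -0.3633 < 0, so the root lies in [-1.625, -1.5]
p(-1.5625) = 0.7378 > 0, so the root lies in [-1.625, -1.5625]
p(-1.59375) = 0.1985 > 0, so the root lies in [-1.625, -1.59375]
p(-1.609375) = -0.0795 < 0, so the root lies in [-1.609375, -1.59375]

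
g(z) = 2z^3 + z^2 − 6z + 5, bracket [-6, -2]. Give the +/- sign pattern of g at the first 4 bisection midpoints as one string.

midpoint -4: g = -83 < 0 → [-4, -2]
midpoint -3: g = -22 < 0 → [-3, -2]
midpoint -2.5: g = -5 < 0 → [-2.5, -2]
midpoint -2.25: g = 0.7812 > 0 → [-2.5, -2.25]

---+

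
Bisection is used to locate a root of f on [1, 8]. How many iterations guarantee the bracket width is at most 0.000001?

23

Width after n steps is 7/2^n. Need 2^n ≥ 7/0.000001 = 7000000.
2^22 = 4194304 < 7000000 ≤ 2^23 = 8388608, so n = 23.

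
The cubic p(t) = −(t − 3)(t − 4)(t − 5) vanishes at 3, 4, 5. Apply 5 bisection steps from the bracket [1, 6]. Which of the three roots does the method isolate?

3

t = 3.5 gives p = -0.375, negative; keep [1, 3.5]
t = 2.25 gives p = 3.609375, positive; keep [2.25, 3.5]
t = 2.875 gives p = 0.298828, positive; keep [2.875, 3.5]
t = 3.1875 gives p = -0.2761, negative; keep [2.875, 3.1875]
t = 3.03125 gives p = -0.0596, negative; keep [2.875, 3.03125]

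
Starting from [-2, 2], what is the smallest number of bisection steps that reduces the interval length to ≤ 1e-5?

19

Width after n steps is 4/2^n. Need 2^n ≥ 4/1e-5 = 400000.
2^18 = 262144 < 400000 ≤ 2^19 = 524288, so n = 19.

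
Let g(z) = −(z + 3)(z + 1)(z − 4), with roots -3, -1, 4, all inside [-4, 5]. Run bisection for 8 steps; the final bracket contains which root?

4

z = 0.5 gives g = 18.375, positive; keep [0.5, 5]
z = 2.75 gives g = 26.953125, positive; keep [2.75, 5]
z = 3.875 gives g = 4.189453, positive; keep [3.875, 5]
z = 4.4375 gives g = -17.6931, negative; keep [3.875, 4.4375]
z = 4.15625 gives g = -5.7655, negative; keep [3.875, 4.15625]
z = 4.015625 gives g = -0.5498, negative; keep [3.875, 4.015625]
z = 3.9453125 gives g = 1.8783, positive; keep [3.9453125, 4.015625]
z = 3.98046875 gives g = 0.679, positive; keep [3.98046875, 4.015625]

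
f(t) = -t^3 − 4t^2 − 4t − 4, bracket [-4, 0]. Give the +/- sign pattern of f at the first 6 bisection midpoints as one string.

--++-+

m = -2, f(m) = -4 (−); new bracket [-4, -2]
m = -3, f(m) = -1 (−); new bracket [-4, -3]
m = -3.5, f(m) = 3.875 (+); new bracket [-3.5, -3]
m = -3.25, f(m) = 1.0781 (+); new bracket [-3.25, -3]
m = -3.125, f(m) = -0.0449 (−); new bracket [-3.25, -3.125]
m = -3.1875, f(m) = 0.4949 (+); new bracket [-3.1875, -3.125]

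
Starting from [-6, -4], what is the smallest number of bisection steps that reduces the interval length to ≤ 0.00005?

16

Width after n steps is 2/2^n. Need 2^n ≥ 2/0.00005 = 40000.
2^15 = 32768 < 40000 ≤ 2^16 = 65536, so n = 16.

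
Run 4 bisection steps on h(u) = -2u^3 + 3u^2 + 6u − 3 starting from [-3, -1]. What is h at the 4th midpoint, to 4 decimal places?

-0.3789

m = -2, h(m) = 13 (+); new bracket [-2, -1]
m = -1.5, h(m) = 1.5 (+); new bracket [-1.5, -1]
m = -1.25, h(m) = -1.90625 (−); new bracket [-1.5, -1.25]
m = -1.375, h(m) = -0.3789 (−); new bracket [-1.5, -1.375]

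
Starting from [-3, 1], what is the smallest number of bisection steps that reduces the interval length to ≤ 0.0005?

13

Width after n steps is 4/2^n. Need 2^n ≥ 4/0.0005 = 8000.
2^12 = 4096 < 8000 ≤ 2^13 = 8192, so n = 13.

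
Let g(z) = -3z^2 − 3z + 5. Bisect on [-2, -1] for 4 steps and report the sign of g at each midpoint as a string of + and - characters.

midpoint -1.5: g = 2.75 > 0 → [-2, -1.5]
midpoint -1.75: g = 1.0625 > 0 → [-2, -1.75]
midpoint -1.875: g = 0.078125 > 0 → [-2, -1.875]
midpoint -1.9375: g = -0.4492 < 0 → [-1.9375, -1.875]

+++-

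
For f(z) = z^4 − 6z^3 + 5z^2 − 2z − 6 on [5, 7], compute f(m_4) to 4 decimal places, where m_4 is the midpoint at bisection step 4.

-2.7068

m = 6, f(m) = 162 (+); new bracket [5, 6]
m = 5.5, f(m) = 51.0625 (+); new bracket [5, 5.5]
m = 5.25, f(m) = 12.785156 (+); new bracket [5, 5.25]
m = 5.125, f(m) = -2.7068 (−); new bracket [5.125, 5.25]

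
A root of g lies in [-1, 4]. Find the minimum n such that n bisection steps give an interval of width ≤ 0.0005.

Width after n steps is 5/2^n. Need 2^n ≥ 5/0.0005 = 10000.
2^13 = 8192 < 10000 ≤ 2^14 = 16384, so n = 14.

14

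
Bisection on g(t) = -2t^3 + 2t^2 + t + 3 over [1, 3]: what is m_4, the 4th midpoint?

1.875

t = 2 gives g = -3, negative; keep [1, 2]
t = 1.5 gives g = 2.25, positive; keep [1.5, 2]
t = 1.75 gives g = 0.15625, positive; keep [1.75, 2]
t = 1.875 gives g = -1.2773, negative; keep [1.75, 1.875]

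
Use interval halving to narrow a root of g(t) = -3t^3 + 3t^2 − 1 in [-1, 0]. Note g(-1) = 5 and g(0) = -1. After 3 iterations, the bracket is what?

m = -0.5, g(m) = 0.125 (+); new bracket [-0.5, 0]
m = -0.25, g(m) = -0.765625 (−); new bracket [-0.5, -0.25]
m = -0.375, g(m) = -0.419922 (−); new bracket [-0.5, -0.375]

[-0.5, -0.375]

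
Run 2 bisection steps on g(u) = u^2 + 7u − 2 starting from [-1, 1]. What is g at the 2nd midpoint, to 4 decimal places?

1.7500

u = 0 gives g = -2, negative; keep [0, 1]
u = 0.5 gives g = 1.75, positive; keep [0, 0.5]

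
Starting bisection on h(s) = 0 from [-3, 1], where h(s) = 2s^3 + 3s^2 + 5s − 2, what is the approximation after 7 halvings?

0.34375

midpoint -1: h = -6 < 0 → [-1, 1]
midpoint 0: h = -2 < 0 → [0, 1]
midpoint 0.5: h = 1.5 > 0 → [0, 0.5]
midpoint 0.25: h = -0.5312 < 0 → [0.25, 0.5]
midpoint 0.375: h = 0.4023 > 0 → [0.25, 0.375]
midpoint 0.3125: h = -0.0835 < 0 → [0.3125, 0.375]
midpoint 0.34375: h = 0.1545 > 0 → [0.3125, 0.34375]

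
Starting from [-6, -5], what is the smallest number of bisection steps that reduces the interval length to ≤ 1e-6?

20

Width after n steps is 1/2^n. Need 2^n ≥ 1/1e-6 = 1000000.
2^19 = 524288 < 1000000 ≤ 2^20 = 1048576, so n = 20.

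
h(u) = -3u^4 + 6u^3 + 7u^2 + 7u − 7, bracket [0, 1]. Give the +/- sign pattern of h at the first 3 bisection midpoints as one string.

m = 0.5, h(m) = -1.1875 (−); new bracket [0.5, 1]
m = 0.75, h(m) = 3.769531 (+); new bracket [0.5, 0.75]
m = 0.625, h(m) = 1.116455 (+); new bracket [0.5, 0.625]

-++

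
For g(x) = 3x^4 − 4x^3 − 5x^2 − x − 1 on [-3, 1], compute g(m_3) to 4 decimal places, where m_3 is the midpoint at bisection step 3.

-1.0625

midpoint -1: g = 2 > 0 → [-1, 1]
midpoint 0: g = -1 < 0 → [-1, 0]
midpoint -0.5: g = -1.0625 < 0 → [-1, -0.5]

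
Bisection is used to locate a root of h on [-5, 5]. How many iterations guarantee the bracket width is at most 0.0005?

15

Width after n steps is 10/2^n. Need 2^n ≥ 10/0.0005 = 20000.
2^14 = 16384 < 20000 ≤ 2^15 = 32768, so n = 15.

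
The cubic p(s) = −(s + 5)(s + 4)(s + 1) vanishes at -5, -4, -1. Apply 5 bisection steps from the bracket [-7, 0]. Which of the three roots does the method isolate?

-1

s = -3.5 gives p = 1.875, positive; keep [-3.5, 0]
s = -1.75 gives p = 5.484375, positive; keep [-1.75, 0]
s = -0.875 gives p = -1.611328, negative; keep [-1.75, -0.875]
s = -1.3125 gives p = 3.0969, positive; keep [-1.3125, -0.875]
s = -1.09375 gives p = 1.0643, positive; keep [-1.09375, -0.875]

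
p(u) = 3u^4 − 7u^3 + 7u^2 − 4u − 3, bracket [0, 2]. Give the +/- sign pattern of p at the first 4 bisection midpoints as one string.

--+-

m = 1, p(m) = -4 (−); new bracket [1, 2]
m = 1.5, p(m) = -1.6875 (−); new bracket [1.5, 2]
m = 1.75, p(m) = 2.058594 (+); new bracket [1.5, 1.75]
m = 1.625, p(m) = -0.134 (−); new bracket [1.625, 1.75]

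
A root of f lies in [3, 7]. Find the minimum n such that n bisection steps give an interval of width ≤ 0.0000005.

Width after n steps is 4/2^n. Need 2^n ≥ 4/0.0000005 = 8000000.
2^22 = 4194304 < 8000000 ≤ 2^23 = 8388608, so n = 23.

23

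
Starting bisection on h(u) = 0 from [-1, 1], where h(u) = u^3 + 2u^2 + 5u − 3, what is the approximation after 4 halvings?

0.375

midpoint 0: h = -3 < 0 → [0, 1]
midpoint 0.5: h = 0.125 > 0 → [0, 0.5]
midpoint 0.25: h = -1.609375 < 0 → [0.25, 0.5]
midpoint 0.375: h = -0.791 < 0 → [0.375, 0.5]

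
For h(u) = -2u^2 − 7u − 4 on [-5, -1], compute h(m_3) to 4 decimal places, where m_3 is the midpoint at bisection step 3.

m = -3, h(m) = -1 (−); new bracket [-3, -1]
m = -2, h(m) = 2 (+); new bracket [-3, -2]
m = -2.5, h(m) = 1 (+); new bracket [-3, -2.5]

1.0000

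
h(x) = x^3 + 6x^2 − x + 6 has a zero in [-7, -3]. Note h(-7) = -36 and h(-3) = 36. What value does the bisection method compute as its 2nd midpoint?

-6

h(-5) = 36 > 0, so the root lies in [-7, -5]
h(-6) = 12 > 0, so the root lies in [-7, -6]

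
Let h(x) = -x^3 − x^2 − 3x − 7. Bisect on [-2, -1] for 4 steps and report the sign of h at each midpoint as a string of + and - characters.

m = -1.5, h(m) = -1.375 (−); new bracket [-2, -1.5]
m = -1.75, h(m) = 0.546875 (+); new bracket [-1.75, -1.5]
m = -1.625, h(m) = -0.474609 (−); new bracket [-1.75, -1.625]
m = -1.6875, h(m) = 0.0203 (+); new bracket [-1.6875, -1.625]

-+-+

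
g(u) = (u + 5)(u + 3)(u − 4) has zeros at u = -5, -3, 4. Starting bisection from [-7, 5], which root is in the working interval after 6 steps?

midpoint -1: g = -40 < 0 → [-1, 5]
midpoint 2: g = -70 < 0 → [2, 5]
midpoint 3.5: g = -27.625 < 0 → [3.5, 5]
midpoint 4.25: g = 16.7656 > 0 → [3.5, 4.25]
midpoint 3.875: g = -7.627 < 0 → [3.875, 4.25]
midpoint 4.0625: g = 4.0002 > 0 → [3.875, 4.0625]

4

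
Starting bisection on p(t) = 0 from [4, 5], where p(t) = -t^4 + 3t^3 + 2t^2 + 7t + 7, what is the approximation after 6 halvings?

4.046875

p(4.5) = -57.6875 < 0, so the root lies in [4, 4.5]
p(4.25) = -23.082031 < 0, so the root lies in [4, 4.25]
p(4.125) = -9.056885 < 0, so the root lies in [4, 4.125]
p(4.0625) = -2.7923 < 0, so the root lies in [4, 4.0625]
p(4.03125) = 0.1617 > 0, so the root lies in [4.03125, 4.0625]
p(4.046875) = -1.3007 < 0, so the root lies in [4.03125, 4.046875]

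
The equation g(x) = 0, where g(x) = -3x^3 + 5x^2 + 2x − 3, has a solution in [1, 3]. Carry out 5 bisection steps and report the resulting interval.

[1.6875, 1.75]

midpoint 2: g = -3 < 0 → [1, 2]
midpoint 1.5: g = 1.125 > 0 → [1.5, 2]
midpoint 1.75: g = -0.265625 < 0 → [1.5, 1.75]
midpoint 1.625: g = 0.5801 > 0 → [1.625, 1.75]
midpoint 1.6875: g = 0.197 > 0 → [1.6875, 1.75]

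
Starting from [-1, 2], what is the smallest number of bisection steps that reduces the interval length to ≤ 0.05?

Width after n steps is 3/2^n. Need 2^n ≥ 3/0.05 = 60.
2^5 = 32 < 60 ≤ 2^6 = 64, so n = 6.

6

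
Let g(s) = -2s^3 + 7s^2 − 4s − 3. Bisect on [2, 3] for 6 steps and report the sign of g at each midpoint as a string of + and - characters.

-++-+-

m = 2.5, g(m) = -0.5 (−); new bracket [2, 2.5]
m = 2.25, g(m) = 0.65625 (+); new bracket [2.25, 2.5]
m = 2.375, g(m) = 0.191406 (+); new bracket [2.375, 2.5]
m = 2.4375, g(m) = -0.1245 (−); new bracket [2.375, 2.4375]
m = 2.40625, g(m) = 0.0407 (+); new bracket [2.40625, 2.4375]
m = 2.421875, g(m) = -0.0401 (−); new bracket [2.40625, 2.421875]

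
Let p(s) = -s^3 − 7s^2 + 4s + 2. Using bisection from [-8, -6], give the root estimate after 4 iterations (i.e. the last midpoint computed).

s = -7 gives p = -26, negative; keep [-8, -7]
s = -7.5 gives p = 0.125, positive; keep [-7.5, -7]
s = -7.25 gives p = -13.859375, negative; keep [-7.5, -7.25]
s = -7.375 gives p = -7.1035, negative; keep [-7.5, -7.375]

-7.375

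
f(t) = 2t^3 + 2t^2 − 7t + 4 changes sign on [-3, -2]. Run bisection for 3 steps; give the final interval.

[-2.625, -2.5]

f(-2.5) = 2.75 > 0, so the root lies in [-3, -2.5]
f(-2.75) = -3.21875 < 0, so the root lies in [-2.75, -2.5]
f(-2.625) = -0.019531 < 0, so the root lies in [-2.625, -2.5]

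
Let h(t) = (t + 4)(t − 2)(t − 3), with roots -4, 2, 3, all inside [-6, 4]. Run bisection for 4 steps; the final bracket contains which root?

-4

m = -1, h(m) = 36 (+); new bracket [-6, -1]
m = -3.5, h(m) = 17.875 (+); new bracket [-6, -3.5]
m = -4.75, h(m) = -39.234375 (−); new bracket [-4.75, -3.5]
m = -4.125, h(m) = -5.4551 (−); new bracket [-4.125, -3.5]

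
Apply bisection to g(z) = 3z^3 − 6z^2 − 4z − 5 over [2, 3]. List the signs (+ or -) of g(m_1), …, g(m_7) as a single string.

m = 2.5, g(m) = -5.625 (−); new bracket [2.5, 3]
m = 2.75, g(m) = 1.015625 (+); new bracket [2.5, 2.75]
m = 2.625, g(m) = -2.580078 (−); new bracket [2.625, 2.75]
m = 2.6875, g(m) = -0.8533 (−); new bracket [2.6875, 2.75]
m = 2.71875, g(m) = 0.0631 (+); new bracket [2.6875, 2.71875]
m = 2.703125, g(m) = -0.3995 (−); new bracket [2.703125, 2.71875]
m = 2.7109375, g(m) = -0.1693 (−); new bracket [2.7109375, 2.71875]

-+--+--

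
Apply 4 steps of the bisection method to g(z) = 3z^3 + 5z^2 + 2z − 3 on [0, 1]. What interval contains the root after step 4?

[0.5, 0.5625]

g(0.5) = -0.375 < 0, so the root lies in [0.5, 1]
g(0.75) = 2.578125 > 0, so the root lies in [0.5, 0.75]
g(0.625) = 0.935547 > 0, so the root lies in [0.5, 0.625]
g(0.5625) = 0.241 > 0, so the root lies in [0.5, 0.5625]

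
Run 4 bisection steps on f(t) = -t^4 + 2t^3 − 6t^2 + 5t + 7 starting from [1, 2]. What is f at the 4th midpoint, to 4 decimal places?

t = 1.5 gives f = 2.6875, positive; keep [1.5, 2]
t = 1.75 gives f = -1.285156, negative; keep [1.5, 1.75]
t = 1.625 gives f = 0.890381, positive; keep [1.625, 1.75]
t = 1.6875 gives f = -0.1467, negative; keep [1.625, 1.6875]

-0.1467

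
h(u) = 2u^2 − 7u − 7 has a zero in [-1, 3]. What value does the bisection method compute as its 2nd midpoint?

0

m = 1, h(m) = -12 (−); new bracket [-1, 1]
m = 0, h(m) = -7 (−); new bracket [-1, 0]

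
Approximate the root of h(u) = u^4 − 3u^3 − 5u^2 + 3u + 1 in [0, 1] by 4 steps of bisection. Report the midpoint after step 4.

0.6875

h(0.5) = 0.9375 > 0, so the root lies in [0.5, 1]
h(0.75) = -0.511719 < 0, so the root lies in [0.5, 0.75]
h(0.625) = 0.342041 > 0, so the root lies in [0.625, 0.75]
h(0.6875) = -0.0522 < 0, so the root lies in [0.625, 0.6875]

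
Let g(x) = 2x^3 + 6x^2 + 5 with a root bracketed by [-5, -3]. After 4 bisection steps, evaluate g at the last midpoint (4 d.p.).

2.5586

midpoint -4: g = -27 < 0 → [-4, -3]
midpoint -3.5: g = -7.25 < 0 → [-3.5, -3]
midpoint -3.25: g = -0.28125 < 0 → [-3.25, -3]
midpoint -3.125: g = 2.5586 > 0 → [-3.25, -3.125]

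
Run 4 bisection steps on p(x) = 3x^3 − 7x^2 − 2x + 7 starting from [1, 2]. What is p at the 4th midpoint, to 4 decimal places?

-0.2224

midpoint 1.5: p = -1.625 < 0 → [1, 1.5]
midpoint 1.25: p = -0.578125 < 0 → [1, 1.25]
midpoint 1.125: p = 0.162109 > 0 → [1.125, 1.25]
midpoint 1.1875: p = -0.2224 < 0 → [1.125, 1.1875]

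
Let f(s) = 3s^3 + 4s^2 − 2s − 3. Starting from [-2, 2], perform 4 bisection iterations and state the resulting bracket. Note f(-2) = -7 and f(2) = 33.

[0.75, 1]

midpoint 0: f = -3 < 0 → [0, 2]
midpoint 1: f = 2 > 0 → [0, 1]
midpoint 0.5: f = -2.625 < 0 → [0.5, 1]
midpoint 0.75: f = -0.9844 < 0 → [0.75, 1]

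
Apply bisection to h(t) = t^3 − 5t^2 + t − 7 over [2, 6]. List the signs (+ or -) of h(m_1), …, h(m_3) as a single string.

--+

midpoint 4: h = -19 < 0 → [4, 6]
midpoint 5: h = -2 < 0 → [5, 6]
midpoint 5.5: h = 13.625 > 0 → [5, 5.5]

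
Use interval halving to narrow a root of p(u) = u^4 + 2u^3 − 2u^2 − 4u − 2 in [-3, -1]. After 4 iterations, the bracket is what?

p(-2) = -2 < 0, so the root lies in [-3, -2]
p(-2.5) = 3.3125 > 0, so the root lies in [-2.5, -2]
p(-2.25) = -0.277344 < 0, so the root lies in [-2.5, -2.25]
p(-2.375) = 1.2424 > 0, so the root lies in [-2.375, -2.25]

[-2.375, -2.25]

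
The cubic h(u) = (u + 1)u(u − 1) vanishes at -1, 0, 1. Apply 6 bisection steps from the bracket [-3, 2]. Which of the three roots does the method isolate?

m = -0.5, h(m) = 0.375 (+); new bracket [-3, -0.5]
m = -1.75, h(m) = -3.609375 (−); new bracket [-1.75, -0.5]
m = -1.125, h(m) = -0.298828 (−); new bracket [-1.125, -0.5]
m = -0.8125, h(m) = 0.2761 (+); new bracket [-1.125, -0.8125]
m = -0.96875, h(m) = 0.0596 (+); new bracket [-1.125, -0.96875]
m = -1.046875, h(m) = -0.1004 (−); new bracket [-1.046875, -0.96875]

-1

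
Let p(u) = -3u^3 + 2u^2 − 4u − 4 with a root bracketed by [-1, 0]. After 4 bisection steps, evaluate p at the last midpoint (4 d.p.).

p(-0.5) = -1.125 < 0, so the root lies in [-1, -0.5]
p(-0.75) = 1.390625 > 0, so the root lies in [-0.75, -0.5]
p(-0.625) = 0.013672 > 0, so the root lies in [-0.625, -0.5]
p(-0.5625) = -0.5833 < 0, so the root lies in [-0.625, -0.5625]

-0.5833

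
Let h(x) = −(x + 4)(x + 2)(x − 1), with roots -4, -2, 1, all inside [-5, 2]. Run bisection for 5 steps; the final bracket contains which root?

1

x = -1.5 gives h = 3.125, positive; keep [-1.5, 2]
x = 0.25 gives h = 7.171875, positive; keep [0.25, 2]
x = 1.125 gives h = -2.001953, negative; keep [0.25, 1.125]
x = 0.6875 gives h = 3.9368, positive; keep [0.6875, 1.125]
x = 0.90625 gives h = 1.3368, positive; keep [0.90625, 1.125]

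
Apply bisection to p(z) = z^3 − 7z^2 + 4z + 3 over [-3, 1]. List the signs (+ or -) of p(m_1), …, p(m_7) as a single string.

-+-++-+

m = -1, p(m) = -9 (−); new bracket [-1, 1]
m = 0, p(m) = 3 (+); new bracket [-1, 0]
m = -0.5, p(m) = -0.875 (−); new bracket [-0.5, 0]
m = -0.25, p(m) = 1.5469 (+); new bracket [-0.5, -0.25]
m = -0.375, p(m) = 0.4629 (+); new bracket [-0.5, -0.375]
m = -0.4375, p(m) = -0.1736 (−); new bracket [-0.4375, -0.375]
m = -0.40625, p(m) = 0.1527 (+); new bracket [-0.4375, -0.40625]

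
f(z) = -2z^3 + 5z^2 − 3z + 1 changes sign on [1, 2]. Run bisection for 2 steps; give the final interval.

f(1.5) = 1 > 0, so the root lies in [1.5, 2]
f(1.75) = 0.34375 > 0, so the root lies in [1.75, 2]

[1.75, 2]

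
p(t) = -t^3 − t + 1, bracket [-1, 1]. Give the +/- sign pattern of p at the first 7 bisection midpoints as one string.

++-+-++

m = 0, p(m) = 1 (+); new bracket [0, 1]
m = 0.5, p(m) = 0.375 (+); new bracket [0.5, 1]
m = 0.75, p(m) = -0.171875 (−); new bracket [0.5, 0.75]
m = 0.625, p(m) = 0.1309 (+); new bracket [0.625, 0.75]
m = 0.6875, p(m) = -0.0125 (−); new bracket [0.625, 0.6875]
m = 0.65625, p(m) = 0.0611 (+); new bracket [0.65625, 0.6875]
m = 0.671875, p(m) = 0.0248 (+); new bracket [0.671875, 0.6875]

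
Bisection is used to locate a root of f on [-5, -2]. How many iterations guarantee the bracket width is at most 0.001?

Width after n steps is 3/2^n. Need 2^n ≥ 3/0.001 = 3000.
2^11 = 2048 < 3000 ≤ 2^12 = 4096, so n = 12.

12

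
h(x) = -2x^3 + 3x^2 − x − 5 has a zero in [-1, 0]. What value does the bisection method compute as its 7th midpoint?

-0.9140625

x = -0.5 gives h = -3.5, negative; keep [-1, -0.5]
x = -0.75 gives h = -1.71875, negative; keep [-1, -0.75]
x = -0.875 gives h = -0.488281, negative; keep [-1, -0.875]
x = -0.9375 gives h = 0.2222, positive; keep [-0.9375, -0.875]
x = -0.90625 gives h = -0.1413, negative; keep [-0.9375, -0.90625]
x = -0.921875 gives h = 0.0384, positive; keep [-0.921875, -0.90625]
x = -0.9140625 gives h = -0.052, negative; keep [-0.921875, -0.9140625]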